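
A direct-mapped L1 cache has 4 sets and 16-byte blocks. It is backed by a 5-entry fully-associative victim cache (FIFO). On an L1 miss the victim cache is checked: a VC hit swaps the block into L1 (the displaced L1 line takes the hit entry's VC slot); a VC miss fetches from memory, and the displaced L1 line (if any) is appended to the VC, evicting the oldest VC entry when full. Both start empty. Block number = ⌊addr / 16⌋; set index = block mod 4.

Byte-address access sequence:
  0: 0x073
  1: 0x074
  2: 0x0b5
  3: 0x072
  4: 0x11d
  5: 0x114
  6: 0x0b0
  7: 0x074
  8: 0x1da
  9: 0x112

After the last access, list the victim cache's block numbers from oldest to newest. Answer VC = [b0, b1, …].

  [0] addr=0x73 blk=7 s=3: MISS | VC []
  [1] addr=0x74 blk=7 s=3: L1-HIT | VC []
  [2] addr=0xb5 blk=11 s=3: MISS | VC [7]
  [3] addr=0x72 blk=7 s=3: VC-HIT | VC [11]
  [4] addr=0x11d blk=17 s=1: MISS | VC [11]
  [5] addr=0x114 blk=17 s=1: L1-HIT | VC [11]
  [6] addr=0xb0 blk=11 s=3: VC-HIT | VC [7]
  [7] addr=0x74 blk=7 s=3: VC-HIT | VC [11]
  [8] addr=0x1da blk=29 s=1: MISS | VC [11, 17]
  [9] addr=0x112 blk=17 s=1: VC-HIT | VC [11, 29]

VC = [11, 29]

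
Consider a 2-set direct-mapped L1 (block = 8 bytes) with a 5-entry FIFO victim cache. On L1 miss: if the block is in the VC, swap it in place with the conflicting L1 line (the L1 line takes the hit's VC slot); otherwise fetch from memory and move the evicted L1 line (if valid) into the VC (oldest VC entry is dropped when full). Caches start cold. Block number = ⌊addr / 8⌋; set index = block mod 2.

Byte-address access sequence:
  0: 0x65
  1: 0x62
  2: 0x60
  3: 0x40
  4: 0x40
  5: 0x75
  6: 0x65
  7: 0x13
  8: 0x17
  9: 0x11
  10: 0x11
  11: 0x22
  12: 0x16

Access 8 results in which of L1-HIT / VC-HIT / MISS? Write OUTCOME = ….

OUTCOME = L1-HIT

#0 0x65→b12/s0 MISS; vc=[]
#1 0x62→b12/s0 L1-HIT; vc=[]
#2 0x60→b12/s0 L1-HIT; vc=[]
#3 0x40→b8/s0 MISS; vc=[12]
#4 0x40→b8/s0 L1-HIT; vc=[12]
#5 0x75→b14/s0 MISS; vc=[12,8]
#6 0x65→b12/s0 VC-HIT; vc=[14,8]
#7 0x13→b2/s0 MISS; vc=[14,8,12]
#8 0x17→b2/s0 L1-HIT; vc=[14,8,12]
#9 0x11→b2/s0 L1-HIT; vc=[14,8,12]
#10 0x11→b2/s0 L1-HIT; vc=[14,8,12]
#11 0x22→b4/s0 MISS; vc=[14,8,12,2]
#12 0x16→b2/s0 VC-HIT; vc=[14,8,12,4]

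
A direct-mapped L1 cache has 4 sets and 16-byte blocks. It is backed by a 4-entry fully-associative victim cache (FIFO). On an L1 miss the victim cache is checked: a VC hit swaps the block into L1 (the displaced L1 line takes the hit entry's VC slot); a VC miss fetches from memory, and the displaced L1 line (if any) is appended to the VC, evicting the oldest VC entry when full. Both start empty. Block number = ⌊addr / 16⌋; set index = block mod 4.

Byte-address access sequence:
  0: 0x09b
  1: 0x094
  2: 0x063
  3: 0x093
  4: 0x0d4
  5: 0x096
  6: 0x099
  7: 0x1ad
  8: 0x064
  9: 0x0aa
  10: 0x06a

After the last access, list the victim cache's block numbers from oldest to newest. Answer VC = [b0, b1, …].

#0 0x9b→b9/s1 MISS; vc=[]
#1 0x94→b9/s1 L1-HIT; vc=[]
#2 0x63→b6/s2 MISS; vc=[]
#3 0x93→b9/s1 L1-HIT; vc=[]
#4 0xd4→b13/s1 MISS; vc=[9]
#5 0x96→b9/s1 VC-HIT; vc=[13]
#6 0x99→b9/s1 L1-HIT; vc=[13]
#7 0x1ad→b26/s2 MISS; vc=[13,6]
#8 0x64→b6/s2 VC-HIT; vc=[13,26]
#9 0xaa→b10/s2 MISS; vc=[13,26,6]
#10 0x6a→b6/s2 VC-HIT; vc=[13,26,10]

VC = [13, 26, 10]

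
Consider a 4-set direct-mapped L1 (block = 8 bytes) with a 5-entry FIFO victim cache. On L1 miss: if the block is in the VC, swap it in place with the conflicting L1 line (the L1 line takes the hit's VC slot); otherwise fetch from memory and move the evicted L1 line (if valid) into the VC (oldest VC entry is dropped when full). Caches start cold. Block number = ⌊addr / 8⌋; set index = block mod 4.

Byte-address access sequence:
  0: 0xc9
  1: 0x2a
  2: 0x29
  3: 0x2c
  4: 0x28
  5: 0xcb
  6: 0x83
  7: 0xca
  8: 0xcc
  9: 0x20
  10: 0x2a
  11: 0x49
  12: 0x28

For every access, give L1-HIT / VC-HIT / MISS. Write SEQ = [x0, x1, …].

SEQ = [MISS, MISS, L1-HIT, L1-HIT, L1-HIT, VC-HIT, MISS, L1-HIT, L1-HIT, MISS, VC-HIT, MISS, VC-HIT]

#0 0xc9→b25/s1 MISS; vc=[]
#1 0x2a→b5/s1 MISS; vc=[25]
#2 0x29→b5/s1 L1-HIT; vc=[25]
#3 0x2c→b5/s1 L1-HIT; vc=[25]
#4 0x28→b5/s1 L1-HIT; vc=[25]
#5 0xcb→b25/s1 VC-HIT; vc=[5]
#6 0x83→b16/s0 MISS; vc=[5]
#7 0xca→b25/s1 L1-HIT; vc=[5]
#8 0xcc→b25/s1 L1-HIT; vc=[5]
#9 0x20→b4/s0 MISS; vc=[5,16]
#10 0x2a→b5/s1 VC-HIT; vc=[25,16]
#11 0x49→b9/s1 MISS; vc=[25,16,5]
#12 0x28→b5/s1 VC-HIT; vc=[25,16,9]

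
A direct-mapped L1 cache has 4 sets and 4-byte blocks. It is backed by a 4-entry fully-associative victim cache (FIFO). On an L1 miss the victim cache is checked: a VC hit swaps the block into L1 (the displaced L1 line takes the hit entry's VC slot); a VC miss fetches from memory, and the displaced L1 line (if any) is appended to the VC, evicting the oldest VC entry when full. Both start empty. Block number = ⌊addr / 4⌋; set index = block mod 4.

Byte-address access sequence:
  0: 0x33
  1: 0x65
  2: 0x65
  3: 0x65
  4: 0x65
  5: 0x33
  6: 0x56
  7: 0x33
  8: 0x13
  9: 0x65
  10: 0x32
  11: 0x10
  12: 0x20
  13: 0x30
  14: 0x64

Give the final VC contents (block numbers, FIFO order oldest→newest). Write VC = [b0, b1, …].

  [0] addr=0x33 blk=12 s=0: MISS | VC []
  [1] addr=0x65 blk=25 s=1: MISS | VC []
  [2] addr=0x65 blk=25 s=1: L1-HIT | VC []
  [3] addr=0x65 blk=25 s=1: L1-HIT | VC []
  [4] addr=0x65 blk=25 s=1: L1-HIT | VC []
  [5] addr=0x33 blk=12 s=0: L1-HIT | VC []
  [6] addr=0x56 blk=21 s=1: MISS | VC [25]
  [7] addr=0x33 blk=12 s=0: L1-HIT | VC [25]
  [8] addr=0x13 blk=4 s=0: MISS | VC [25, 12]
  [9] addr=0x65 blk=25 s=1: VC-HIT | VC [21, 12]
  [10] addr=0x32 blk=12 s=0: VC-HIT | VC [21, 4]
  [11] addr=0x10 blk=4 s=0: VC-HIT | VC [21, 12]
  [12] addr=0x20 blk=8 s=0: MISS | VC [21, 12, 4]
  [13] addr=0x30 blk=12 s=0: VC-HIT | VC [21, 8, 4]
  [14] addr=0x64 blk=25 s=1: L1-HIT | VC [21, 8, 4]

VC = [21, 8, 4]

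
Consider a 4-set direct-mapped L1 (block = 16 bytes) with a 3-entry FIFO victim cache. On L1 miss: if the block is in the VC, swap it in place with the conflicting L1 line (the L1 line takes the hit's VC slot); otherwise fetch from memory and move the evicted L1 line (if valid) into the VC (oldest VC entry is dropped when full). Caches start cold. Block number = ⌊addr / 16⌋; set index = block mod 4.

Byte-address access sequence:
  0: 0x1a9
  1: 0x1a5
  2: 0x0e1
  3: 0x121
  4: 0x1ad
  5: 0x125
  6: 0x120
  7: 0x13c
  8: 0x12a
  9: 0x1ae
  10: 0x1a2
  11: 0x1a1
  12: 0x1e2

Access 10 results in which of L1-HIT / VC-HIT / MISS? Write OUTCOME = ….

0: 0x1a9 (blk 26, set 2) → MISS  vc=[]
1: 0x1a5 (blk 26, set 2) → L1-HIT  vc=[]
2: 0xe1 (blk 14, set 2) → MISS  vc=[26]
3: 0x121 (blk 18, set 2) → MISS  vc=[26, 14]
4: 0x1ad (blk 26, set 2) → VC-HIT  vc=[18, 14]
5: 0x125 (blk 18, set 2) → VC-HIT  vc=[26, 14]
6: 0x120 (blk 18, set 2) → L1-HIT  vc=[26, 14]
7: 0x13c (blk 19, set 3) → MISS  vc=[26, 14]
8: 0x12a (blk 18, set 2) → L1-HIT  vc=[26, 14]
9: 0x1ae (blk 26, set 2) → VC-HIT  vc=[18, 14]
10: 0x1a2 (blk 26, set 2) → L1-HIT  vc=[18, 14]
11: 0x1a1 (blk 26, set 2) → L1-HIT  vc=[18, 14]
12: 0x1e2 (blk 30, set 2) → MISS  vc=[18, 14, 26]

OUTCOME = L1-HIT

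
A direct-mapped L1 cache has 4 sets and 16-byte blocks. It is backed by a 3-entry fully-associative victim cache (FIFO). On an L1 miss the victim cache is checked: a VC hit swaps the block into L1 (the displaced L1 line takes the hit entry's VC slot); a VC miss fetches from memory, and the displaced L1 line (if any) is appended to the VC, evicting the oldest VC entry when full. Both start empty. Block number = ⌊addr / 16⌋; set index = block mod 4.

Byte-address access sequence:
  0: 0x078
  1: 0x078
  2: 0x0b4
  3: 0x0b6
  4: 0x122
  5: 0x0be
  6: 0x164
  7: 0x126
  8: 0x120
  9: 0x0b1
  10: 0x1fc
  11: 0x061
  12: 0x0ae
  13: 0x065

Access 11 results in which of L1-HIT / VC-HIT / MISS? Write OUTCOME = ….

0: 0x78 (blk 7, set 3) → MISS  vc=[]
1: 0x78 (blk 7, set 3) → L1-HIT  vc=[]
2: 0xb4 (blk 11, set 3) → MISS  vc=[7]
3: 0xb6 (blk 11, set 3) → L1-HIT  vc=[7]
4: 0x122 (blk 18, set 2) → MISS  vc=[7]
5: 0xbe (blk 11, set 3) → L1-HIT  vc=[7]
6: 0x164 (blk 22, set 2) → MISS  vc=[7, 18]
7: 0x126 (blk 18, set 2) → VC-HIT  vc=[7, 22]
8: 0x120 (blk 18, set 2) → L1-HIT  vc=[7, 22]
9: 0xb1 (blk 11, set 3) → L1-HIT  vc=[7, 22]
10: 0x1fc (blk 31, set 3) → MISS  vc=[7, 22, 11]
11: 0x61 (blk 6, set 2) → MISS  vc=[22, 11, 18]
12: 0xae (blk 10, set 2) → MISS  vc=[11, 18, 6]
13: 0x65 (blk 6, set 2) → VC-HIT  vc=[11, 18, 10]

OUTCOME = MISS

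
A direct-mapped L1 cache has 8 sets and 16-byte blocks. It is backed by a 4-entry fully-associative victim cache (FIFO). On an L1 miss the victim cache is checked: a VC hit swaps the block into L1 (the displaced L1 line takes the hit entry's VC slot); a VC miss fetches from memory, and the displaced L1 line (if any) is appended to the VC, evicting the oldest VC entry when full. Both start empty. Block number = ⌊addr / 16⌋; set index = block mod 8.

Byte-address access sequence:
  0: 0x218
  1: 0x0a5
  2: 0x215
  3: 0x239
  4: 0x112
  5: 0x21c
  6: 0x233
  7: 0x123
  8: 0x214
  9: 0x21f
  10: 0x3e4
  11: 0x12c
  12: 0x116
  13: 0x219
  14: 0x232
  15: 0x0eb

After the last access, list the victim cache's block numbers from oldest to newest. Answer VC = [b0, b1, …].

  [0] addr=0x218 blk=33 s=1: MISS | VC []
  [1] addr=0xa5 blk=10 s=2: MISS | VC []
  [2] addr=0x215 blk=33 s=1: L1-HIT | VC []
  [3] addr=0x239 blk=35 s=3: MISS | VC []
  [4] addr=0x112 blk=17 s=1: MISS | VC [33]
  [5] addr=0x21c blk=33 s=1: VC-HIT | VC [17]
  [6] addr=0x233 blk=35 s=3: L1-HIT | VC [17]
  [7] addr=0x123 blk=18 s=2: MISS | VC [17, 10]
  [8] addr=0x214 blk=33 s=1: L1-HIT | VC [17, 10]
  [9] addr=0x21f blk=33 s=1: L1-HIT | VC [17, 10]
  [10] addr=0x3e4 blk=62 s=6: MISS | VC [17, 10]
  [11] addr=0x12c blk=18 s=2: L1-HIT | VC [17, 10]
  [12] addr=0x116 blk=17 s=1: VC-HIT | VC [33, 10]
  [13] addr=0x219 blk=33 s=1: VC-HIT | VC [17, 10]
  [14] addr=0x232 blk=35 s=3: L1-HIT | VC [17, 10]
  [15] addr=0xeb blk=14 s=6: MISS | VC [17, 10, 62]

VC = [17, 10, 62]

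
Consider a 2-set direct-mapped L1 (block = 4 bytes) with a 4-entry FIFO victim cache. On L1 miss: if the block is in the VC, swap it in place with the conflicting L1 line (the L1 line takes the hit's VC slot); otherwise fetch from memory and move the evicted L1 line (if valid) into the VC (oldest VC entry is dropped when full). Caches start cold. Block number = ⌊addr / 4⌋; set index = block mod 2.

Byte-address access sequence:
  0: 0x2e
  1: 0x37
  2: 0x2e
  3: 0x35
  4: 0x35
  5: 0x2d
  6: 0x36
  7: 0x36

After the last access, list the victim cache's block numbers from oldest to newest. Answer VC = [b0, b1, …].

0: 0x2e (blk 11, set 1) → MISS  vc=[]
1: 0x37 (blk 13, set 1) → MISS  vc=[11]
2: 0x2e (blk 11, set 1) → VC-HIT  vc=[13]
3: 0x35 (blk 13, set 1) → VC-HIT  vc=[11]
4: 0x35 (blk 13, set 1) → L1-HIT  vc=[11]
5: 0x2d (blk 11, set 1) → VC-HIT  vc=[13]
6: 0x36 (blk 13, set 1) → VC-HIT  vc=[11]
7: 0x36 (blk 13, set 1) → L1-HIT  vc=[11]

VC = [11]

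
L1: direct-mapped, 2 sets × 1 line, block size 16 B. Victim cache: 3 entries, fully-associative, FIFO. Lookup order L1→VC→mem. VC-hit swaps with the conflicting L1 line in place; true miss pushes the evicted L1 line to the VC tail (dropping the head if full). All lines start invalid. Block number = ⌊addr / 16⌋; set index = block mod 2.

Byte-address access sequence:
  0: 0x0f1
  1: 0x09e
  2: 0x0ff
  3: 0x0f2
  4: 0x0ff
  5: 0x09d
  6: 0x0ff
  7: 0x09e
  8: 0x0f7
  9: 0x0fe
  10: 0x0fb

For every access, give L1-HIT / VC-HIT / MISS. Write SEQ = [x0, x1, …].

0: 0xf1 (blk 15, set 1) → MISS  vc=[]
1: 0x9e (blk 9, set 1) → MISS  vc=[15]
2: 0xff (blk 15, set 1) → VC-HIT  vc=[9]
3: 0xf2 (blk 15, set 1) → L1-HIT  vc=[9]
4: 0xff (blk 15, set 1) → L1-HIT  vc=[9]
5: 0x9d (blk 9, set 1) → VC-HIT  vc=[15]
6: 0xff (blk 15, set 1) → VC-HIT  vc=[9]
7: 0x9e (blk 9, set 1) → VC-HIT  vc=[15]
8: 0xf7 (blk 15, set 1) → VC-HIT  vc=[9]
9: 0xfe (blk 15, set 1) → L1-HIT  vc=[9]
10: 0xfb (blk 15, set 1) → L1-HIT  vc=[9]

SEQ = [MISS, MISS, VC-HIT, L1-HIT, L1-HIT, VC-HIT, VC-HIT, VC-HIT, VC-HIT, L1-HIT, L1-HIT]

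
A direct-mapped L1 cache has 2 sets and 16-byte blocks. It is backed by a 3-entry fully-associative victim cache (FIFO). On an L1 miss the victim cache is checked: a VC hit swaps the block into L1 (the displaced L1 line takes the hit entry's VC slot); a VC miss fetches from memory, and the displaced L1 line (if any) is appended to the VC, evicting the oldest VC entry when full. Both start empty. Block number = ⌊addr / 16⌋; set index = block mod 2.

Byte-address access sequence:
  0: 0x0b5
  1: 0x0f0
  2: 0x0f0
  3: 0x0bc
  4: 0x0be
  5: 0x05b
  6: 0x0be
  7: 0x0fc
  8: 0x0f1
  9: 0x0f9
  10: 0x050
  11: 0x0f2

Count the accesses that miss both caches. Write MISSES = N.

MISSES = 3

#0 0xb5→b11/s1 MISS; vc=[]
#1 0xf0→b15/s1 MISS; vc=[11]
#2 0xf0→b15/s1 L1-HIT; vc=[11]
#3 0xbc→b11/s1 VC-HIT; vc=[15]
#4 0xbe→b11/s1 L1-HIT; vc=[15]
#5 0x5b→b5/s1 MISS; vc=[15,11]
#6 0xbe→b11/s1 VC-HIT; vc=[15,5]
#7 0xfc→b15/s1 VC-HIT; vc=[11,5]
#8 0xf1→b15/s1 L1-HIT; vc=[11,5]
#9 0xf9→b15/s1 L1-HIT; vc=[11,5]
#10 0x50→b5/s1 VC-HIT; vc=[11,15]
#11 0xf2→b15/s1 VC-HIT; vc=[11,5]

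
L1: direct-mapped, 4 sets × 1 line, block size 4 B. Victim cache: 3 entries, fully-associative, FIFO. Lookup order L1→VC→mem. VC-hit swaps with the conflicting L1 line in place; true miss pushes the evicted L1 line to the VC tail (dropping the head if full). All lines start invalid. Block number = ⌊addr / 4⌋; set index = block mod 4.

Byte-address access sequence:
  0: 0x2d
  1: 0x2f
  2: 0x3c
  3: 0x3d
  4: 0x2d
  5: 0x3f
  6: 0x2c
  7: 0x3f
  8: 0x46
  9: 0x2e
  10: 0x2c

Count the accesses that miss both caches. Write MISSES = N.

#0 0x2d→b11/s3 MISS; vc=[]
#1 0x2f→b11/s3 L1-HIT; vc=[]
#2 0x3c→b15/s3 MISS; vc=[11]
#3 0x3d→b15/s3 L1-HIT; vc=[11]
#4 0x2d→b11/s3 VC-HIT; vc=[15]
#5 0x3f→b15/s3 VC-HIT; vc=[11]
#6 0x2c→b11/s3 VC-HIT; vc=[15]
#7 0x3f→b15/s3 VC-HIT; vc=[11]
#8 0x46→b17/s1 MISS; vc=[11]
#9 0x2e→b11/s3 VC-HIT; vc=[15]
#10 0x2c→b11/s3 L1-HIT; vc=[15]

MISSES = 3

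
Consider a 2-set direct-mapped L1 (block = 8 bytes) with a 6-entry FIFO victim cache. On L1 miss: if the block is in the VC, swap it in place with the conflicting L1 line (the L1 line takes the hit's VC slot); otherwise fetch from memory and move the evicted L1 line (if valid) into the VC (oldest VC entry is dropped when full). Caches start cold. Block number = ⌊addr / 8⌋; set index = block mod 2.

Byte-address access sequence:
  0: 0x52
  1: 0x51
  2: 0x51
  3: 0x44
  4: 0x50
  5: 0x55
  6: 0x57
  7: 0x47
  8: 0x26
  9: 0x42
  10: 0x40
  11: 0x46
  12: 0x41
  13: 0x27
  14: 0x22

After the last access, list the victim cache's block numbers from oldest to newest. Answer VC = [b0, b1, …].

#0 0x52→b10/s0 MISS; vc=[]
#1 0x51→b10/s0 L1-HIT; vc=[]
#2 0x51→b10/s0 L1-HIT; vc=[]
#3 0x44→b8/s0 MISS; vc=[10]
#4 0x50→b10/s0 VC-HIT; vc=[8]
#5 0x55→b10/s0 L1-HIT; vc=[8]
#6 0x57→b10/s0 L1-HIT; vc=[8]
#7 0x47→b8/s0 VC-HIT; vc=[10]
#8 0x26→b4/s0 MISS; vc=[10,8]
#9 0x42→b8/s0 VC-HIT; vc=[10,4]
#10 0x40→b8/s0 L1-HIT; vc=[10,4]
#11 0x46→b8/s0 L1-HIT; vc=[10,4]
#12 0x41→b8/s0 L1-HIT; vc=[10,4]
#13 0x27→b4/s0 VC-HIT; vc=[10,8]
#14 0x22→b4/s0 L1-HIT; vc=[10,8]

VC = [10, 8]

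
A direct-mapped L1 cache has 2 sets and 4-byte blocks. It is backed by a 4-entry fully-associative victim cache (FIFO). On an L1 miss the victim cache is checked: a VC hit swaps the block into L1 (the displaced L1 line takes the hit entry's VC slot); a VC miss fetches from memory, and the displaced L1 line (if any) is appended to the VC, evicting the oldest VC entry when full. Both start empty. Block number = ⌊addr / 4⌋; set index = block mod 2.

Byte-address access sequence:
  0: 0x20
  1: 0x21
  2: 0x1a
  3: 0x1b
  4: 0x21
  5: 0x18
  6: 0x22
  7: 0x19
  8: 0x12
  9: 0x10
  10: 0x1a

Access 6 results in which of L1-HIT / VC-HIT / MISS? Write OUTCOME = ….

OUTCOME = VC-HIT

  [0] addr=0x20 blk=8 s=0: MISS | VC []
  [1] addr=0x21 blk=8 s=0: L1-HIT | VC []
  [2] addr=0x1a blk=6 s=0: MISS | VC [8]
  [3] addr=0x1b blk=6 s=0: L1-HIT | VC [8]
  [4] addr=0x21 blk=8 s=0: VC-HIT | VC [6]
  [5] addr=0x18 blk=6 s=0: VC-HIT | VC [8]
  [6] addr=0x22 blk=8 s=0: VC-HIT | VC [6]
  [7] addr=0x19 blk=6 s=0: VC-HIT | VC [8]
  [8] addr=0x12 blk=4 s=0: MISS | VC [8, 6]
  [9] addr=0x10 blk=4 s=0: L1-HIT | VC [8, 6]
  [10] addr=0x1a blk=6 s=0: VC-HIT | VC [8, 4]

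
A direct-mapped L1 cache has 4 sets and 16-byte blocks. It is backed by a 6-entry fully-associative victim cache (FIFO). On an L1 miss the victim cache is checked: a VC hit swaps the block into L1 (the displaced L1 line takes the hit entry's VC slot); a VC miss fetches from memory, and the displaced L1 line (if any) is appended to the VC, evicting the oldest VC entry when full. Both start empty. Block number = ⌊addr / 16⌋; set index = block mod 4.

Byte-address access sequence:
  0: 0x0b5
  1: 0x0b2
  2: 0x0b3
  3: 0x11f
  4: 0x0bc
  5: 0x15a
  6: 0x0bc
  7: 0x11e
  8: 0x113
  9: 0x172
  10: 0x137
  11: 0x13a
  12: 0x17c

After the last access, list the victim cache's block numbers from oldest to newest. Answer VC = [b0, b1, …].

VC = [21, 11, 19]

#0 0xb5→b11/s3 MISS; vc=[]
#1 0xb2→b11/s3 L1-HIT; vc=[]
#2 0xb3→b11/s3 L1-HIT; vc=[]
#3 0x11f→b17/s1 MISS; vc=[]
#4 0xbc→b11/s3 L1-HIT; vc=[]
#5 0x15a→b21/s1 MISS; vc=[17]
#6 0xbc→b11/s3 L1-HIT; vc=[17]
#7 0x11e→b17/s1 VC-HIT; vc=[21]
#8 0x113→b17/s1 L1-HIT; vc=[21]
#9 0x172→b23/s3 MISS; vc=[21,11]
#10 0x137→b19/s3 MISS; vc=[21,11,23]
#11 0x13a→b19/s3 L1-HIT; vc=[21,11,23]
#12 0x17c→b23/s3 VC-HIT; vc=[21,11,19]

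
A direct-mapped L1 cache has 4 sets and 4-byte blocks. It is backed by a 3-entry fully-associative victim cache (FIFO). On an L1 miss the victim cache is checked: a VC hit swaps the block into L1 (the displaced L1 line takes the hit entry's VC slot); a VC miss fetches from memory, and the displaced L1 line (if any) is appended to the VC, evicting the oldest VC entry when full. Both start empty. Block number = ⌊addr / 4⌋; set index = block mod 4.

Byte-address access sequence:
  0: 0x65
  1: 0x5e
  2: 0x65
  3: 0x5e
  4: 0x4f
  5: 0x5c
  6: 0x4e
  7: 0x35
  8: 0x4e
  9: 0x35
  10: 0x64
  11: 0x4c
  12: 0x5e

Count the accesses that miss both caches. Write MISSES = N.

MISSES = 4

  [0] addr=0x65 blk=25 s=1: MISS | VC []
  [1] addr=0x5e blk=23 s=3: MISS | VC []
  [2] addr=0x65 blk=25 s=1: L1-HIT | VC []
  [3] addr=0x5e blk=23 s=3: L1-HIT | VC []
  [4] addr=0x4f blk=19 s=3: MISS | VC [23]
  [5] addr=0x5c blk=23 s=3: VC-HIT | VC [19]
  [6] addr=0x4e blk=19 s=3: VC-HIT | VC [23]
  [7] addr=0x35 blk=13 s=1: MISS | VC [23, 25]
  [8] addr=0x4e blk=19 s=3: L1-HIT | VC [23, 25]
  [9] addr=0x35 blk=13 s=1: L1-HIT | VC [23, 25]
  [10] addr=0x64 blk=25 s=1: VC-HIT | VC [23, 13]
  [11] addr=0x4c blk=19 s=3: L1-HIT | VC [23, 13]
  [12] addr=0x5e blk=23 s=3: VC-HIT | VC [19, 13]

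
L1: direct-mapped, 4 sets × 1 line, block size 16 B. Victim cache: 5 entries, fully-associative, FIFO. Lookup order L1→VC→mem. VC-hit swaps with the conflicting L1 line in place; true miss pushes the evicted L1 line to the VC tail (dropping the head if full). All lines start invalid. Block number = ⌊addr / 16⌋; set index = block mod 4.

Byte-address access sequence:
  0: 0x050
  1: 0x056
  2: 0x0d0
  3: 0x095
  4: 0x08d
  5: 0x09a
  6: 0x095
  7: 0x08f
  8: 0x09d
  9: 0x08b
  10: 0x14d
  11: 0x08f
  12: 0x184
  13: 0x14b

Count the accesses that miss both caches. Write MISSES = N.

MISSES = 6

  [0] addr=0x50 blk=5 s=1: MISS | VC []
  [1] addr=0x56 blk=5 s=1: L1-HIT | VC []
  [2] addr=0xd0 blk=13 s=1: MISS | VC [5]
  [3] addr=0x95 blk=9 s=1: MISS | VC [5, 13]
  [4] addr=0x8d blk=8 s=0: MISS | VC [5, 13]
  [5] addr=0x9a blk=9 s=1: L1-HIT | VC [5, 13]
  [6] addr=0x95 blk=9 s=1: L1-HIT | VC [5, 13]
  [7] addr=0x8f blk=8 s=0: L1-HIT | VC [5, 13]
  [8] addr=0x9d blk=9 s=1: L1-HIT | VC [5, 13]
  [9] addr=0x8b blk=8 s=0: L1-HIT | VC [5, 13]
  [10] addr=0x14d blk=20 s=0: MISS | VC [5, 13, 8]
  [11] addr=0x8f blk=8 s=0: VC-HIT | VC [5, 13, 20]
  [12] addr=0x184 blk=24 s=0: MISS | VC [5, 13, 20, 8]
  [13] addr=0x14b blk=20 s=0: VC-HIT | VC [5, 13, 24, 8]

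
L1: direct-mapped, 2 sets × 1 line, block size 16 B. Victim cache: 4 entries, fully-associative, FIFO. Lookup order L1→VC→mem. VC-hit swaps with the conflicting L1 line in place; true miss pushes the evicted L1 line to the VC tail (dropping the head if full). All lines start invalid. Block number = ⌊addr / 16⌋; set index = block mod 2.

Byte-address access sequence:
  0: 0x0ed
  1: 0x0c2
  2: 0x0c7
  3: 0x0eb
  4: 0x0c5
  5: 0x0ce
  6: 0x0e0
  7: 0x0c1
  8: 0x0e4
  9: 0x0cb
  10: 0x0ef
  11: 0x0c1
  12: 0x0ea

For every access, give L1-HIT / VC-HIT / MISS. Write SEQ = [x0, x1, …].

SEQ = [MISS, MISS, L1-HIT, VC-HIT, VC-HIT, L1-HIT, VC-HIT, VC-HIT, VC-HIT, VC-HIT, VC-HIT, VC-HIT, VC-HIT]

#0 0xed→b14/s0 MISS; vc=[]
#1 0xc2→b12/s0 MISS; vc=[14]
#2 0xc7→b12/s0 L1-HIT; vc=[14]
#3 0xeb→b14/s0 VC-HIT; vc=[12]
#4 0xc5→b12/s0 VC-HIT; vc=[14]
#5 0xce→b12/s0 L1-HIT; vc=[14]
#6 0xe0→b14/s0 VC-HIT; vc=[12]
#7 0xc1→b12/s0 VC-HIT; vc=[14]
#8 0xe4→b14/s0 VC-HIT; vc=[12]
#9 0xcb→b12/s0 VC-HIT; vc=[14]
#10 0xef→b14/s0 VC-HIT; vc=[12]
#11 0xc1→b12/s0 VC-HIT; vc=[14]
#12 0xea→b14/s0 VC-HIT; vc=[12]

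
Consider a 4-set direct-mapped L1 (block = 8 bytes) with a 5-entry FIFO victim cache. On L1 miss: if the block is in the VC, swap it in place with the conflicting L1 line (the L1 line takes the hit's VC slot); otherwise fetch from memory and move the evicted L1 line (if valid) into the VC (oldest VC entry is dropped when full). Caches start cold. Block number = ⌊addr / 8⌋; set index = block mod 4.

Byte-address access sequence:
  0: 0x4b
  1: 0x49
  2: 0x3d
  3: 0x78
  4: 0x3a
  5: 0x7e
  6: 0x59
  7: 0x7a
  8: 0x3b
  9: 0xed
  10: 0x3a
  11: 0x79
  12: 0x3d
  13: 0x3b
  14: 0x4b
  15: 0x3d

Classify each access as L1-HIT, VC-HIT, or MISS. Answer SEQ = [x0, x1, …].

SEQ = [MISS, L1-HIT, MISS, MISS, VC-HIT, VC-HIT, MISS, VC-HIT, VC-HIT, MISS, L1-HIT, VC-HIT, VC-HIT, L1-HIT, VC-HIT, L1-HIT]

0: 0x4b (blk 9, set 1) → MISS  vc=[]
1: 0x49 (blk 9, set 1) → L1-HIT  vc=[]
2: 0x3d (blk 7, set 3) → MISS  vc=[]
3: 0x78 (blk 15, set 3) → MISS  vc=[7]
4: 0x3a (blk 7, set 3) → VC-HIT  vc=[15]
5: 0x7e (blk 15, set 3) → VC-HIT  vc=[7]
6: 0x59 (blk 11, set 3) → MISS  vc=[7, 15]
7: 0x7a (blk 15, set 3) → VC-HIT  vc=[7, 11]
8: 0x3b (blk 7, set 3) → VC-HIT  vc=[15, 11]
9: 0xed (blk 29, set 1) → MISS  vc=[15, 11, 9]
10: 0x3a (blk 7, set 3) → L1-HIT  vc=[15, 11, 9]
11: 0x79 (blk 15, set 3) → VC-HIT  vc=[7, 11, 9]
12: 0x3d (blk 7, set 3) → VC-HIT  vc=[15, 11, 9]
13: 0x3b (blk 7, set 3) → L1-HIT  vc=[15, 11, 9]
14: 0x4b (blk 9, set 1) → VC-HIT  vc=[15, 11, 29]
15: 0x3d (blk 7, set 3) → L1-HIT  vc=[15, 11, 29]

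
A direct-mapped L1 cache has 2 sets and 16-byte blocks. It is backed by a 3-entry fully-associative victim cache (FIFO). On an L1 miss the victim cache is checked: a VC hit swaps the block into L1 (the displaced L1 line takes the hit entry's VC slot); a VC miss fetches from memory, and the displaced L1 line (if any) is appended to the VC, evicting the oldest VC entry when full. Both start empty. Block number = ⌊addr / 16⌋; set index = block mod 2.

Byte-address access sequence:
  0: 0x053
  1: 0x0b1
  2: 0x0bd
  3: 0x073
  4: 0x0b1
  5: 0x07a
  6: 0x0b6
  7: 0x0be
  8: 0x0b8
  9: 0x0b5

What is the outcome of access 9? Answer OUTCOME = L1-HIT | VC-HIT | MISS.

OUTCOME = L1-HIT

0: 0x53 (blk 5, set 1) → MISS  vc=[]
1: 0xb1 (blk 11, set 1) → MISS  vc=[5]
2: 0xbd (blk 11, set 1) → L1-HIT  vc=[5]
3: 0x73 (blk 7, set 1) → MISS  vc=[5, 11]
4: 0xb1 (blk 11, set 1) → VC-HIT  vc=[5, 7]
5: 0x7a (blk 7, set 1) → VC-HIT  vc=[5, 11]
6: 0xb6 (blk 11, set 1) → VC-HIT  vc=[5, 7]
7: 0xbe (blk 11, set 1) → L1-HIT  vc=[5, 7]
8: 0xb8 (blk 11, set 1) → L1-HIT  vc=[5, 7]
9: 0xb5 (blk 11, set 1) → L1-HIT  vc=[5, 7]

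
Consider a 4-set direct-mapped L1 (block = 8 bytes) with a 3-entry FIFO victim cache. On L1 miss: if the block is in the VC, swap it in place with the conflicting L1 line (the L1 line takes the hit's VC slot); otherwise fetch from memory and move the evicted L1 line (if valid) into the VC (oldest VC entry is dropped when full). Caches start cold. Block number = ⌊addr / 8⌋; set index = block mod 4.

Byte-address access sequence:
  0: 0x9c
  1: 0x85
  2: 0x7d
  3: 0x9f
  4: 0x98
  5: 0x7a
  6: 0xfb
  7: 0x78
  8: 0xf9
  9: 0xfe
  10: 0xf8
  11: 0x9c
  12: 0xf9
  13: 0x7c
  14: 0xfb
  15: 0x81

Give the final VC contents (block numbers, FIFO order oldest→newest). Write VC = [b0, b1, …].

0: 0x9c (blk 19, set 3) → MISS  vc=[]
1: 0x85 (blk 16, set 0) → MISS  vc=[]
2: 0x7d (blk 15, set 3) → MISS  vc=[19]
3: 0x9f (blk 19, set 3) → VC-HIT  vc=[15]
4: 0x98 (blk 19, set 3) → L1-HIT  vc=[15]
5: 0x7a (blk 15, set 3) → VC-HIT  vc=[19]
6: 0xfb (blk 31, set 3) → MISS  vc=[19, 15]
7: 0x78 (blk 15, set 3) → VC-HIT  vc=[19, 31]
8: 0xf9 (blk 31, set 3) → VC-HIT  vc=[19, 15]
9: 0xfe (blk 31, set 3) → L1-HIT  vc=[19, 15]
10: 0xf8 (blk 31, set 3) → L1-HIT  vc=[19, 15]
11: 0x9c (blk 19, set 3) → VC-HIT  vc=[31, 15]
12: 0xf9 (blk 31, set 3) → VC-HIT  vc=[19, 15]
13: 0x7c (blk 15, set 3) → VC-HIT  vc=[19, 31]
14: 0xfb (blk 31, set 3) → VC-HIT  vc=[19, 15]
15: 0x81 (blk 16, set 0) → L1-HIT  vc=[19, 15]

VC = [19, 15]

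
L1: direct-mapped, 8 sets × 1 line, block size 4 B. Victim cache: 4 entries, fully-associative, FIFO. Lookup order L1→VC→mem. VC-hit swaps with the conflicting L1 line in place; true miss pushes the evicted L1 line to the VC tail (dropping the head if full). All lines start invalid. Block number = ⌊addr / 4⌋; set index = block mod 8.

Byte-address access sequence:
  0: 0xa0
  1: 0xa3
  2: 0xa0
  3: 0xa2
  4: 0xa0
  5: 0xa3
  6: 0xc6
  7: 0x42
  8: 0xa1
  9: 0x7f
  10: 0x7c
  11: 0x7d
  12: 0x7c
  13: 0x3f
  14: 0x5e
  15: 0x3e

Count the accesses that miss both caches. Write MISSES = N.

0: 0xa0 (blk 40, set 0) → MISS  vc=[]
1: 0xa3 (blk 40, set 0) → L1-HIT  vc=[]
2: 0xa0 (blk 40, set 0) → L1-HIT  vc=[]
3: 0xa2 (blk 40, set 0) → L1-HIT  vc=[]
4: 0xa0 (blk 40, set 0) → L1-HIT  vc=[]
5: 0xa3 (blk 40, set 0) → L1-HIT  vc=[]
6: 0xc6 (blk 49, set 1) → MISS  vc=[]
7: 0x42 (blk 16, set 0) → MISS  vc=[40]
8: 0xa1 (blk 40, set 0) → VC-HIT  vc=[16]
9: 0x7f (blk 31, set 7) → MISS  vc=[16]
10: 0x7c (blk 31, set 7) → L1-HIT  vc=[16]
11: 0x7d (blk 31, set 7) → L1-HIT  vc=[16]
12: 0x7c (blk 31, set 7) → L1-HIT  vc=[16]
13: 0x3f (blk 15, set 7) → MISS  vc=[16, 31]
14: 0x5e (blk 23, set 7) → MISS  vc=[16, 31, 15]
15: 0x3e (blk 15, set 7) → VC-HIT  vc=[16, 31, 23]

MISSES = 6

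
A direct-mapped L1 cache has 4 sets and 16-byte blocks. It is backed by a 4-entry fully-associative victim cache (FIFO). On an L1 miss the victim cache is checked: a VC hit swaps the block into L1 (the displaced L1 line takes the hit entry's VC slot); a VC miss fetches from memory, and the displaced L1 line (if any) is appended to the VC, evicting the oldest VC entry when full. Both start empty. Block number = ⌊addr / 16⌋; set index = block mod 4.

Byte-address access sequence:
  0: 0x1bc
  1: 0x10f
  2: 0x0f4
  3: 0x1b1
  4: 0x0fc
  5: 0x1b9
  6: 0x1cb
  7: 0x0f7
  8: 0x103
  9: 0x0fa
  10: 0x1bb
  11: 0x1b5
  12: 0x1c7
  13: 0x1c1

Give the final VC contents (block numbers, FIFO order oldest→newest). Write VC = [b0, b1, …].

VC = [15, 16]

0: 0x1bc (blk 27, set 3) → MISS  vc=[]
1: 0x10f (blk 16, set 0) → MISS  vc=[]
2: 0xf4 (blk 15, set 3) → MISS  vc=[27]
3: 0x1b1 (blk 27, set 3) → VC-HIT  vc=[15]
4: 0xfc (blk 15, set 3) → VC-HIT  vc=[27]
5: 0x1b9 (blk 27, set 3) → VC-HIT  vc=[15]
6: 0x1cb (blk 28, set 0) → MISS  vc=[15, 16]
7: 0xf7 (blk 15, set 3) → VC-HIT  vc=[27, 16]
8: 0x103 (blk 16, set 0) → VC-HIT  vc=[27, 28]
9: 0xfa (blk 15, set 3) → L1-HIT  vc=[27, 28]
10: 0x1bb (blk 27, set 3) → VC-HIT  vc=[15, 28]
11: 0x1b5 (blk 27, set 3) → L1-HIT  vc=[15, 28]
12: 0x1c7 (blk 28, set 0) → VC-HIT  vc=[15, 16]
13: 0x1c1 (blk 28, set 0) → L1-HIT  vc=[15, 16]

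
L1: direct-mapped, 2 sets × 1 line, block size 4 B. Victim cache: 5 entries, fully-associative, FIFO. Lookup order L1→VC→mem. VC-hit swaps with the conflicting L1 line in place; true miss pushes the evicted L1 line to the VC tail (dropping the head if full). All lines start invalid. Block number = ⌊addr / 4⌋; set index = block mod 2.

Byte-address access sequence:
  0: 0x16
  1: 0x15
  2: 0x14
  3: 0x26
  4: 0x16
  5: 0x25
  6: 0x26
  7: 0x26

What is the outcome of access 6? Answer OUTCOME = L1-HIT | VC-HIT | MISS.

#0 0x16→b5/s1 MISS; vc=[]
#1 0x15→b5/s1 L1-HIT; vc=[]
#2 0x14→b5/s1 L1-HIT; vc=[]
#3 0x26→b9/s1 MISS; vc=[5]
#4 0x16→b5/s1 VC-HIT; vc=[9]
#5 0x25→b9/s1 VC-HIT; vc=[5]
#6 0x26→b9/s1 L1-HIT; vc=[5]
#7 0x26→b9/s1 L1-HIT; vc=[5]

OUTCOME = L1-HIT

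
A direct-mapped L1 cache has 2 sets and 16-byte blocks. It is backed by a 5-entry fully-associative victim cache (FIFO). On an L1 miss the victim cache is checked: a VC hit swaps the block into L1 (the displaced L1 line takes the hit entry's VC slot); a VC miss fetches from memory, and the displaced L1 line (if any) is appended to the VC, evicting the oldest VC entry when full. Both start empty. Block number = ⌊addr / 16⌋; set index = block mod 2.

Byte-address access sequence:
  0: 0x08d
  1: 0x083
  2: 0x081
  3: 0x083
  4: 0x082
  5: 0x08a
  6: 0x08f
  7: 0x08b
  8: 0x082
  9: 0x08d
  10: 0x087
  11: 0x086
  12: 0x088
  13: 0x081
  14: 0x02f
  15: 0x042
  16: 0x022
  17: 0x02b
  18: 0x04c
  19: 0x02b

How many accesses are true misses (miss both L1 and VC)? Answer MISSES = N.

MISSES = 3

#0 0x8d→b8/s0 MISS; vc=[]
#1 0x83→b8/s0 L1-HIT; vc=[]
#2 0x81→b8/s0 L1-HIT; vc=[]
#3 0x83→b8/s0 L1-HIT; vc=[]
#4 0x82→b8/s0 L1-HIT; vc=[]
#5 0x8a→b8/s0 L1-HIT; vc=[]
#6 0x8f→b8/s0 L1-HIT; vc=[]
#7 0x8b→b8/s0 L1-HIT; vc=[]
#8 0x82→b8/s0 L1-HIT; vc=[]
#9 0x8d→b8/s0 L1-HIT; vc=[]
#10 0x87→b8/s0 L1-HIT; vc=[]
#11 0x86→b8/s0 L1-HIT; vc=[]
#12 0x88→b8/s0 L1-HIT; vc=[]
#13 0x81→b8/s0 L1-HIT; vc=[]
#14 0x2f→b2/s0 MISS; vc=[8]
#15 0x42→b4/s0 MISS; vc=[8,2]
#16 0x22→b2/s0 VC-HIT; vc=[8,4]
#17 0x2b→b2/s0 L1-HIT; vc=[8,4]
#18 0x4c→b4/s0 VC-HIT; vc=[8,2]
#19 0x2b→b2/s0 VC-HIT; vc=[8,4]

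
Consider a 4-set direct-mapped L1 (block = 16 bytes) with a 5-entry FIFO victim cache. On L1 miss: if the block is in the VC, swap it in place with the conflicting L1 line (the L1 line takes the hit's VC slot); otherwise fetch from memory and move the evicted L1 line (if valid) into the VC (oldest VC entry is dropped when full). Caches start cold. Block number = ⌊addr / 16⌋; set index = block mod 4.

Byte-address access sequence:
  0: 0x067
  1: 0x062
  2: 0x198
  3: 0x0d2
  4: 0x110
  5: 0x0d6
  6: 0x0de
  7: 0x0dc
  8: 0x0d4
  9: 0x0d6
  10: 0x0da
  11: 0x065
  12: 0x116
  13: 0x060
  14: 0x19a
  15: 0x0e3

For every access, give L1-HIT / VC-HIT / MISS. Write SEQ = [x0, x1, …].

SEQ = [MISS, L1-HIT, MISS, MISS, MISS, VC-HIT, L1-HIT, L1-HIT, L1-HIT, L1-HIT, L1-HIT, L1-HIT, VC-HIT, L1-HIT, VC-HIT, MISS]

0: 0x67 (blk 6, set 2) → MISS  vc=[]
1: 0x62 (blk 6, set 2) → L1-HIT  vc=[]
2: 0x198 (blk 25, set 1) → MISS  vc=[]
3: 0xd2 (blk 13, set 1) → MISS  vc=[25]
4: 0x110 (blk 17, set 1) → MISS  vc=[25, 13]
5: 0xd6 (blk 13, set 1) → VC-HIT  vc=[25, 17]
6: 0xde (blk 13, set 1) → L1-HIT  vc=[25, 17]
7: 0xdc (blk 13, set 1) → L1-HIT  vc=[25, 17]
8: 0xd4 (blk 13, set 1) → L1-HIT  vc=[25, 17]
9: 0xd6 (blk 13, set 1) → L1-HIT  vc=[25, 17]
10: 0xda (blk 13, set 1) → L1-HIT  vc=[25, 17]
11: 0x65 (blk 6, set 2) → L1-HIT  vc=[25, 17]
12: 0x116 (blk 17, set 1) → VC-HIT  vc=[25, 13]
13: 0x60 (blk 6, set 2) → L1-HIT  vc=[25, 13]
14: 0x19a (blk 25, set 1) → VC-HIT  vc=[17, 13]
15: 0xe3 (blk 14, set 2) → MISS  vc=[17, 13, 6]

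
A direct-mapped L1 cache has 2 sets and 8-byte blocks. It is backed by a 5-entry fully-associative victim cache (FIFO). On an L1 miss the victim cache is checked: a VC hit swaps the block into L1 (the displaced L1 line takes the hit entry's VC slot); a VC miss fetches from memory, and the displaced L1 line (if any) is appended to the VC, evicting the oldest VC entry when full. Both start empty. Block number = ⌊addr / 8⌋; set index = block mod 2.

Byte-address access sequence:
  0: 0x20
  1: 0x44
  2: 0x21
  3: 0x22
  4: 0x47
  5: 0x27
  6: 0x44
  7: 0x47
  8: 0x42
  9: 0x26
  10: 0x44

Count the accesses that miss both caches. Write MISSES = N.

  [0] addr=0x20 blk=4 s=0: MISS | VC []
  [1] addr=0x44 blk=8 s=0: MISS | VC [4]
  [2] addr=0x21 blk=4 s=0: VC-HIT | VC [8]
  [3] addr=0x22 blk=4 s=0: L1-HIT | VC [8]
  [4] addr=0x47 blk=8 s=0: VC-HIT | VC [4]
  [5] addr=0x27 blk=4 s=0: VC-HIT | VC [8]
  [6] addr=0x44 blk=8 s=0: VC-HIT | VC [4]
  [7] addr=0x47 blk=8 s=0: L1-HIT | VC [4]
  [8] addr=0x42 blk=8 s=0: L1-HIT | VC [4]
  [9] addr=0x26 blk=4 s=0: VC-HIT | VC [8]
  [10] addr=0x44 blk=8 s=0: VC-HIT | VC [4]

MISSES = 2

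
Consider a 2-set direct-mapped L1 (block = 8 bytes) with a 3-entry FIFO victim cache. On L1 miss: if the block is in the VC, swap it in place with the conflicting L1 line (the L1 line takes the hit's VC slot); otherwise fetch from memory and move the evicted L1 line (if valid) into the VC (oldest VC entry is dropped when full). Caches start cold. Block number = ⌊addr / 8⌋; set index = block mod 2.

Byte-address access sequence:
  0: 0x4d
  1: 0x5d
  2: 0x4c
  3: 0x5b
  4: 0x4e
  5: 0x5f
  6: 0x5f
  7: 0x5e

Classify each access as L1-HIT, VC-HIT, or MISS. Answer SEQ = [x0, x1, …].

#0 0x4d→b9/s1 MISS; vc=[]
#1 0x5d→b11/s1 MISS; vc=[9]
#2 0x4c→b9/s1 VC-HIT; vc=[11]
#3 0x5b→b11/s1 VC-HIT; vc=[9]
#4 0x4e→b9/s1 VC-HIT; vc=[11]
#5 0x5f→b11/s1 VC-HIT; vc=[9]
#6 0x5f→b11/s1 L1-HIT; vc=[9]
#7 0x5e→b11/s1 L1-HIT; vc=[9]

SEQ = [MISS, MISS, VC-HIT, VC-HIT, VC-HIT, VC-HIT, L1-HIT, L1-HIT]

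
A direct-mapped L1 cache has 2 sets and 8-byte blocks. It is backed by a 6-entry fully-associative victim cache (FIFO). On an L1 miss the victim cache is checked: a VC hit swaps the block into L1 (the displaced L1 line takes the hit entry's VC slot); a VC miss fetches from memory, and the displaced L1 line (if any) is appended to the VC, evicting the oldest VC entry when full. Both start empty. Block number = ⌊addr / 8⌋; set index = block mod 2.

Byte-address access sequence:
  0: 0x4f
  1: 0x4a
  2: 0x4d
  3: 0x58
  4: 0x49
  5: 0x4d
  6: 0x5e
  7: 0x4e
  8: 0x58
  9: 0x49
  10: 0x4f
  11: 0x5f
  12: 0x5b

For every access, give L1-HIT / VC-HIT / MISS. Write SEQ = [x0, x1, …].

SEQ = [MISS, L1-HIT, L1-HIT, MISS, VC-HIT, L1-HIT, VC-HIT, VC-HIT, VC-HIT, VC-HIT, L1-HIT, VC-HIT, L1-HIT]

  [0] addr=0x4f blk=9 s=1: MISS | VC []
  [1] addr=0x4a blk=9 s=1: L1-HIT | VC []
  [2] addr=0x4d blk=9 s=1: L1-HIT | VC []
  [3] addr=0x58 blk=11 s=1: MISS | VC [9]
  [4] addr=0x49 blk=9 s=1: VC-HIT | VC [11]
  [5] addr=0x4d blk=9 s=1: L1-HIT | VC [11]
  [6] addr=0x5e blk=11 s=1: VC-HIT | VC [9]
  [7] addr=0x4e blk=9 s=1: VC-HIT | VC [11]
  [8] addr=0x58 blk=11 s=1: VC-HIT | VC [9]
  [9] addr=0x49 blk=9 s=1: VC-HIT | VC [11]
  [10] addr=0x4f blk=9 s=1: L1-HIT | VC [11]
  [11] addr=0x5f blk=11 s=1: VC-HIT | VC [9]
  [12] addr=0x5b blk=11 s=1: L1-HIT | VC [9]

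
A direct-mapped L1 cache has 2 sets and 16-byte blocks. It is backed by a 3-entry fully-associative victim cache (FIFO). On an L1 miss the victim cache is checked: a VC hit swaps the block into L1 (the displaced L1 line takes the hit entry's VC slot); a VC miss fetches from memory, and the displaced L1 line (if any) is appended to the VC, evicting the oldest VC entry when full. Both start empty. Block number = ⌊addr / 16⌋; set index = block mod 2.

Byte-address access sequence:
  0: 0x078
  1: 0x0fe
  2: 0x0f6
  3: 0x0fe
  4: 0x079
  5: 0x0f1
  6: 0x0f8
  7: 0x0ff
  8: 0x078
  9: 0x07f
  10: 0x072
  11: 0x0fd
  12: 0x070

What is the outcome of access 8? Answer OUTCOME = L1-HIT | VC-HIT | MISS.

0: 0x78 (blk 7, set 1) → MISS  vc=[]
1: 0xfe (blk 15, set 1) → MISS  vc=[7]
2: 0xf6 (blk 15, set 1) → L1-HIT  vc=[7]
3: 0xfe (blk 15, set 1) → L1-HIT  vc=[7]
4: 0x79 (blk 7, set 1) → VC-HIT  vc=[15]
5: 0xf1 (blk 15, set 1) → VC-HIT  vc=[7]
6: 0xf8 (blk 15, set 1) → L1-HIT  vc=[7]
7: 0xff (blk 15, set 1) → L1-HIT  vc=[7]
8: 0x78 (blk 7, set 1) → VC-HIT  vc=[15]
9: 0x7f (blk 7, set 1) → L1-HIT  vc=[15]
10: 0x72 (blk 7, set 1) → L1-HIT  vc=[15]
11: 0xfd (blk 15, set 1) → VC-HIT  vc=[7]
12: 0x70 (blk 7, set 1) → VC-HIT  vc=[15]

OUTCOME = VC-HIT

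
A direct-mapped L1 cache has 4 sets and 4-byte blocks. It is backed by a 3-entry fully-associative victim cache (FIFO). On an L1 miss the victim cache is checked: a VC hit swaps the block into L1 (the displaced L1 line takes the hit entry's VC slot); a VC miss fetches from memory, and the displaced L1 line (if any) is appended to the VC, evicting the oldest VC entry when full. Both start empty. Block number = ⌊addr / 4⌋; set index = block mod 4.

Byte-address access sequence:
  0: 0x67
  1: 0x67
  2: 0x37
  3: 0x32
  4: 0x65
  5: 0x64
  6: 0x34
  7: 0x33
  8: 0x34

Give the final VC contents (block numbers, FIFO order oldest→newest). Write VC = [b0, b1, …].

#0 0x67→b25/s1 MISS; vc=[]
#1 0x67→b25/s1 L1-HIT; vc=[]
#2 0x37→b13/s1 MISS; vc=[25]
#3 0x32→b12/s0 MISS; vc=[25]
#4 0x65→b25/s1 VC-HIT; vc=[13]
#5 0x64→b25/s1 L1-HIT; vc=[13]
#6 0x34→b13/s1 VC-HIT; vc=[25]
#7 0x33→b12/s0 L1-HIT; vc=[25]
#8 0x34→b13/s1 L1-HIT; vc=[25]

VC = [25]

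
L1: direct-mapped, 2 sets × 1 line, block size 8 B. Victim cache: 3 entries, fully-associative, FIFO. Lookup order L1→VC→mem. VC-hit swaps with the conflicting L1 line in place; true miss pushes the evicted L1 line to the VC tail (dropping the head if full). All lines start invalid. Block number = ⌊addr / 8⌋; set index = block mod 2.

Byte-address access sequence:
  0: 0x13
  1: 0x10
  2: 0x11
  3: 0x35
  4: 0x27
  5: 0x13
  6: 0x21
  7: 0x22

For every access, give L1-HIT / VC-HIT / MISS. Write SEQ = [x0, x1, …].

SEQ = [MISS, L1-HIT, L1-HIT, MISS, MISS, VC-HIT, VC-HIT, L1-HIT]

#0 0x13→b2/s0 MISS; vc=[]
#1 0x10→b2/s0 L1-HIT; vc=[]
#2 0x11→b2/s0 L1-HIT; vc=[]
#3 0x35→b6/s0 MISS; vc=[2]
#4 0x27→b4/s0 MISS; vc=[2,6]
#5 0x13→b2/s0 VC-HIT; vc=[4,6]
#6 0x21→b4/s0 VC-HIT; vc=[2,6]
#7 0x22→b4/s0 L1-HIT; vc=[2,6]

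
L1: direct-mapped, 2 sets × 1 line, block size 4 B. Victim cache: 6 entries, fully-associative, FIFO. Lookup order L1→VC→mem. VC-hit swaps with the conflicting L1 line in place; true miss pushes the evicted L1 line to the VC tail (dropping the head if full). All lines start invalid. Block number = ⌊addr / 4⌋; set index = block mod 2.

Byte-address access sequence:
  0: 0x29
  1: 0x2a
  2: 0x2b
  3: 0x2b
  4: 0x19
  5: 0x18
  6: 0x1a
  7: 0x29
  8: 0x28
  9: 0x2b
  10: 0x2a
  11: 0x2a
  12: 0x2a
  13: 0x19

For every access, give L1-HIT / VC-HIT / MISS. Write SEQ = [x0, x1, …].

SEQ = [MISS, L1-HIT, L1-HIT, L1-HIT, MISS, L1-HIT, L1-HIT, VC-HIT, L1-HIT, L1-HIT, L1-HIT, L1-HIT, L1-HIT, VC-HIT]

#0 0x29→b10/s0 MISS; vc=[]
#1 0x2a→b10/s0 L1-HIT; vc=[]
#2 0x2b→b10/s0 L1-HIT; vc=[]
#3 0x2b→b10/s0 L1-HIT; vc=[]
#4 0x19→b6/s0 MISS; vc=[10]
#5 0x18→b6/s0 L1-HIT; vc=[10]
#6 0x1a→b6/s0 L1-HIT; vc=[10]
#7 0x29→b10/s0 VC-HIT; vc=[6]
#8 0x28→b10/s0 L1-HIT; vc=[6]
#9 0x2b→b10/s0 L1-HIT; vc=[6]
#10 0x2a→b10/s0 L1-HIT; vc=[6]
#11 0x2a→b10/s0 L1-HIT; vc=[6]
#12 0x2a→b10/s0 L1-HIT; vc=[6]
#13 0x19→b6/s0 VC-HIT; vc=[10]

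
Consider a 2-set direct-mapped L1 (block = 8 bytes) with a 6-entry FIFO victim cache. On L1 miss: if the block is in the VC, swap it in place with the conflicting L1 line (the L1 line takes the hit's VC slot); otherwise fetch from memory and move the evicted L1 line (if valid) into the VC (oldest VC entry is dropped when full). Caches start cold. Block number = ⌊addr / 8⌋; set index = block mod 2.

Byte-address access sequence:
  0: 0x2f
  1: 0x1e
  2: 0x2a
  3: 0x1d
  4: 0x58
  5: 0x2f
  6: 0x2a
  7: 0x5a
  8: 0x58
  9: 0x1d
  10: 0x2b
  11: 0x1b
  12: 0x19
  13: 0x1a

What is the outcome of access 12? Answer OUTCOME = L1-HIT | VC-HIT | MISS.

#0 0x2f→b5/s1 MISS; vc=[]
#1 0x1e→b3/s1 MISS; vc=[5]
#2 0x2a→b5/s1 VC-HIT; vc=[3]
#3 0x1d→b3/s1 VC-HIT; vc=[5]
#4 0x58→b11/s1 MISS; vc=[5,3]
#5 0x2f→b5/s1 VC-HIT; vc=[11,3]
#6 0x2a→b5/s1 L1-HIT; vc=[11,3]
#7 0x5a→b11/s1 VC-HIT; vc=[5,3]
#8 0x58→b11/s1 L1-HIT; vc=[5,3]
#9 0x1d→b3/s1 VC-HIT; vc=[5,11]
#10 0x2b→b5/s1 VC-HIT; vc=[3,11]
#11 0x1b→b3/s1 VC-HIT; vc=[5,11]
#12 0x19→b3/s1 L1-HIT; vc=[5,11]
#13 0x1a→b3/s1 L1-HIT; vc=[5,11]

OUTCOME = L1-HIT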